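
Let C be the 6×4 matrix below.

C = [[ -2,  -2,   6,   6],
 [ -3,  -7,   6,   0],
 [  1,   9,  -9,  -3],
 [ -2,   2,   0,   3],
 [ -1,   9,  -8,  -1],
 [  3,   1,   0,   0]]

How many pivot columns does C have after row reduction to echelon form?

4

Row reduce to echelon form.
R2 ← R2 − (3/2)·R1: [0, -4, -3, -9]
R3 ← R3 + (1/2)·R1: [0, 8, -6, 0]
R4 ← R4 − R1: [0, 4, -6, -3]
R5 ← R5 − (1/2)·R1: [0, 10, -11, -4]
R6 ← R6 + (3/2)·R1: [0, -2, 9, 9]
R3 ← R3 + (2)·R2: [0, 0, -12, -18]
R4 ← R4 + R2: [0, 0, -9, -12]
R5 ← R5 + (5/2)·R2: [0, 0, -37/2, -53/2]
R6 ← R6 − (1/2)·R2: [0, 0, 21/2, 27/2]
R4 ← R4 − (3/4)·R3: [0, 0, 0, 3/2]
R5 ← R5 − (37/24)·R3: [0, 0, 0, 5/4]
R6 ← R6 + (7/8)·R3: [0, 0, 0, -9/4]
R5 ← R5 − (5/6)·R4: [0, 0, 0, 0]
R6 ← R6 + (3/2)·R4: [0, 0, 0, 0]
Echelon form has 4 nonzero rows, so rank(C) = 4.
Each nonzero row contributes one pivot column: 4 pivot columns.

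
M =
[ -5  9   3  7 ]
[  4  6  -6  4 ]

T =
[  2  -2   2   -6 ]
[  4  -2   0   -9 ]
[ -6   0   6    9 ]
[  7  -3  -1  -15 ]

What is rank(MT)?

First compute MT:
[[ 57, -29,   1, -129],
 [ 96, -32, -32, -192]]
Now row reduce the product.
R2 ← R2 − (32/19)·R1: [0, 320/19, -640/19, 480/19]
2 nonzero rows, so rank(MT) = 2.

2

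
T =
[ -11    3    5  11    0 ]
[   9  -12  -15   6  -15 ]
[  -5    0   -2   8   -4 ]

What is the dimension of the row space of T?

Row reduce to echelon form.
R2 ← R2 + (9/11)·R1: [0, -105/11, -120/11, 15, -15]
R3 ← R3 − (5/11)·R1: [0, -15/11, -47/11, 3, -4]
R3 ← R3 − (1/7)·R2: [0, 0, -19/7, 6/7, -13/7]
Echelon form has 3 nonzero rows, so rank(T) = 3.
The row space has dimension equal to the rank: 3.

3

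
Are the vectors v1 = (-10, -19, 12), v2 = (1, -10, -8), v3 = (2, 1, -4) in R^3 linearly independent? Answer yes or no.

no

Form the matrix with these vectors as rows and row reduce.
R2 ← R2 + (1/10)·R1: [0, -119/10, -34/5]
R3 ← R3 + (1/5)·R1: [0, -14/5, -8/5]
R3 ← R3 − (4/17)·R2: [0, 0, 0]
2 nonzero rows, so the 3 vectors span a space of dimension 2.
Since 2 < 3, the vectors are linearly dependent.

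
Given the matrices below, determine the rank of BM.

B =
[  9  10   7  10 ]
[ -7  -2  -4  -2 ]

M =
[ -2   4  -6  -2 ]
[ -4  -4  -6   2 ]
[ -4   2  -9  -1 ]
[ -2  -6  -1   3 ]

2

First compute BM:
[[-106, -50, -187,  25],
 [ 42, -16,  92,   8]]
Now row reduce the product.
R2 ← R2 + (21/53)·R1: [0, -1898/53, 949/53, 949/53]
2 nonzero rows, so rank(BM) = 2.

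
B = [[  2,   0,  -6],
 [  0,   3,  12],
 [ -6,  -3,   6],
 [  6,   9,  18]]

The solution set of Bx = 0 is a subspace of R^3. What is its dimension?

1

Row reduce to echelon form.
R3 ← R3 + (3)·R1: [0, -3, -12]
R4 ← R4 − (3)·R1: [0, 9, 36]
R3 ← R3 + R2: [0, 0, 0]
R4 ← R4 − (3)·R2: [0, 0, 0]
2 nonzero rows, so rank(B) = 2.
B has 3 columns; by rank–nullity, nullity = 3 − 2 = 1.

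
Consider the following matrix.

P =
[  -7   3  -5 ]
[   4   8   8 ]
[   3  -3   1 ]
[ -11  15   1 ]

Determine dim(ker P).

0

Row reduce to echelon form.
R2 ← R2 + (4/7)·R1: [0, 68/7, 36/7]
R3 ← R3 + (3/7)·R1: [0, -12/7, -8/7]
R4 ← R4 − (11/7)·R1: [0, 72/7, 62/7]
R3 ← R3 + (3/17)·R2: [0, 0, -4/17]
R4 ← R4 − (18/17)·R2: [0, 0, 58/17]
R4 ← R4 + (29/2)·R3: [0, 0, 0]
3 nonzero rows, so rank(P) = 3.
P has 3 columns; by rank–nullity, nullity = 3 − 3 = 0.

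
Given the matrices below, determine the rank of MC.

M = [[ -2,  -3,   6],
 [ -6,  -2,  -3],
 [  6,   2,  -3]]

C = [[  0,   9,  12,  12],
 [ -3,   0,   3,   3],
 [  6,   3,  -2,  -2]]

2

First compute MC:
[[ 45,   0, -45, -45],
 [-12, -63, -72, -72],
 [-24,  45,  84,  84]]
Now row reduce the product.
R2 ← R2 + (4/15)·R1: [0, -63, -84, -84]
R3 ← R3 + (8/15)·R1: [0, 45, 60, 60]
R3 ← R3 + (5/7)·R2: [0, 0, 0, 0]
2 nonzero rows, so rank(MC) = 2.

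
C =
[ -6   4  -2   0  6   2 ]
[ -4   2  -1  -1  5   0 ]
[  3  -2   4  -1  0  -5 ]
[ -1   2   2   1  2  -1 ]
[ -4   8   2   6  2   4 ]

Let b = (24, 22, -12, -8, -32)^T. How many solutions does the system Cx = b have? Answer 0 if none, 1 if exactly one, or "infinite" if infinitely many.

infinite

Row reduce the augmented matrix [C | b].
R2 ← R2 − (2/3)·R1: [0, -2/3, 1/3, -1, 1, -4/3, 6]
R3 ← R3 + (1/2)·R1: [0, 0, 3, -1, 3, -4, 0]
R4 ← R4 − (1/6)·R1: [0, 4/3, 7/3, 1, 1, -4/3, -12]
R5 ← R5 − (2/3)·R1: [0, 16/3, 10/3, 6, -2, 8/3, -48]
R4 ← R4 + (2)·R2: [0, 0, 3, -1, 3, -4, 0]
R5 ← R5 + (8)·R2: [0, 0, 6, -2, 6, -8, 0]
R4 ← R4 − R3: [0, 0, 0, 0, 0, 0, 0]
R5 ← R5 − (2)·R3: [0, 0, 0, 0, 0, 0, 0]
The echelon form has 3 nonzero rows, and every pivot lies in the first 6 columns, so rank(C) = rank([C|b]) = 3.
The system is consistent.
rank = 3 < 6 unknowns, so there are infinitely many solutions.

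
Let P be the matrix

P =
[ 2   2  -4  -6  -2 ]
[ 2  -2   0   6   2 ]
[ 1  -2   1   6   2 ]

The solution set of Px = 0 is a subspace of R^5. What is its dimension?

3

Row reduce to echelon form.
R2 ← R2 − R1: [0, -4, 4, 12, 4]
R3 ← R3 − (1/2)·R1: [0, -3, 3, 9, 3]
R3 ← R3 − (3/4)·R2: [0, 0, 0, 0, 0]
2 nonzero rows, so rank(P) = 2.
P has 5 columns; by rank–nullity, nullity = 5 − 2 = 3.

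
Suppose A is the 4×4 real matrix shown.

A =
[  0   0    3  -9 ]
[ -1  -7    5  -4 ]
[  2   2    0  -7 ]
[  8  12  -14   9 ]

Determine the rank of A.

3

Row reduce to echelon form.
Swap R1 ↔ R2
R3 ← R3 + (2)·R1: [0, -12, 10, -15]
R4 ← R4 + (8)·R1: [0, -44, 26, -23]
Swap R2 ↔ R3
R4 ← R4 − (11/3)·R2: [0, 0, -32/3, 32]
R4 ← R4 + (32/9)·R3: [0, 0, 0, 0]
Echelon form has 3 nonzero rows, so rank(A) = 3.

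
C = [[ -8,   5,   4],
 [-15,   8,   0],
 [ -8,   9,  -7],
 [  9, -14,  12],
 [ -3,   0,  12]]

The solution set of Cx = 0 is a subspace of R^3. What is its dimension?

Row reduce to echelon form.
R2 ← R2 − (15/8)·R1: [0, -11/8, -15/2]
R3 ← R3 − R1: [0, 4, -11]
R4 ← R4 + (9/8)·R1: [0, -67/8, 33/2]
R5 ← R5 − (3/8)·R1: [0, -15/8, 21/2]
R3 ← R3 + (32/11)·R2: [0, 0, -361/11]
R4 ← R4 − (67/11)·R2: [0, 0, 684/11]
R5 ← R5 − (15/11)·R2: [0, 0, 228/11]
R4 ← R4 + (36/19)·R3: [0, 0, 0]
R5 ← R5 + (12/19)·R3: [0, 0, 0]
3 nonzero rows, so rank(C) = 3.
C has 3 columns; by rank–nullity, nullity = 3 − 3 = 0.

0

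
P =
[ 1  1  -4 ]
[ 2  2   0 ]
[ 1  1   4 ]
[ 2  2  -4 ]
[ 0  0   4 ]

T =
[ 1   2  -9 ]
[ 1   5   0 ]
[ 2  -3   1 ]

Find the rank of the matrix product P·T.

2

First compute PT:
[[ -6,  19, -13],
 [  4,  14, -18],
 [ 10,  -5,  -5],
 [ -4,  26, -22],
 [  8, -12,   4]]
Now row reduce the product.
R2 ← R2 + (2/3)·R1: [0, 80/3, -80/3]
R3 ← R3 + (5/3)·R1: [0, 80/3, -80/3]
R4 ← R4 − (2/3)·R1: [0, 40/3, -40/3]
R5 ← R5 + (4/3)·R1: [0, 40/3, -40/3]
R3 ← R3 − R2: [0, 0, 0]
R4 ← R4 − (1/2)·R2: [0, 0, 0]
R5 ← R5 − (1/2)·R2: [0, 0, 0]
2 nonzero rows, so rank(PT) = 2.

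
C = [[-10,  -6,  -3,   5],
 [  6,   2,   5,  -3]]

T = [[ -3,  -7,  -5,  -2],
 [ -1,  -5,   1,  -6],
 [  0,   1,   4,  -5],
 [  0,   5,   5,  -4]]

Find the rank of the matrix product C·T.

First compute CT:
[[ 36, 122,  57,  51],
 [-20, -62, -23, -37]]
Now row reduce the product.
R2 ← R2 + (5/9)·R1: [0, 52/9, 26/3, -26/3]
2 nonzero rows, so rank(CT) = 2.

2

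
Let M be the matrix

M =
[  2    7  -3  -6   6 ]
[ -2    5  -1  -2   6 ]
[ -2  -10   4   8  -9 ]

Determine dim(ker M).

3

Row reduce to echelon form.
R2 ← R2 + R1: [0, 12, -4, -8, 12]
R3 ← R3 + R1: [0, -3, 1, 2, -3]
R3 ← R3 + (1/4)·R2: [0, 0, 0, 0, 0]
2 nonzero rows, so rank(M) = 2.
M has 5 columns; by rank–nullity, nullity = 5 − 2 = 3.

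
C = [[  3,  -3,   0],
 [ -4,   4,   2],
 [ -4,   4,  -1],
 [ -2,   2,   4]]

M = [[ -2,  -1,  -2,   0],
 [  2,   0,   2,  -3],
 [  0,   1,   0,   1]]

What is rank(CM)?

2

First compute CM:
[[-12,  -3, -12,   9],
 [ 16,   6,  16, -10],
 [ 16,   3,  16, -13],
 [  8,   6,   8,  -2]]
Now row reduce the product.
R2 ← R2 + (4/3)·R1: [0, 2, 0, 2]
R3 ← R3 + (4/3)·R1: [0, -1, 0, -1]
R4 ← R4 + (2/3)·R1: [0, 4, 0, 4]
R3 ← R3 + (1/2)·R2: [0, 0, 0, 0]
R4 ← R4 − (2)·R2: [0, 0, 0, 0]
2 nonzero rows, so rank(CM) = 2.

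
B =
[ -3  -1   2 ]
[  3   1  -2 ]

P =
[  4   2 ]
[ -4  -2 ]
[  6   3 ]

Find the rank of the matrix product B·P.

1

First compute BP:
[[  4,   2],
 [ -4,  -2]]
Now row reduce the product.
R2 ← R2 + R1: [0, 0]
1 nonzero row, so rank(BP) = 1.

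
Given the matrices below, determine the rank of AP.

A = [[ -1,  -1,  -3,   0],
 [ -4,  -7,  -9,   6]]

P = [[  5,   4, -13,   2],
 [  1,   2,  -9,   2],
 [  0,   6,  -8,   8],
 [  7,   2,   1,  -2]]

2

First compute AP:
[[ -6, -24,  46, -28],
 [ 15, -72, 193, -106]]
Now row reduce the product.
R2 ← R2 + (5/2)·R1: [0, -132, 308, -176]
2 nonzero rows, so rank(AP) = 2.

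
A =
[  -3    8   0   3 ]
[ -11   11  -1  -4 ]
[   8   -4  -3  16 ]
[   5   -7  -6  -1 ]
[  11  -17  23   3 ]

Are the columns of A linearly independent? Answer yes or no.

yes

Row reduce A to echelon form.
R2 ← R2 − (11/3)·R1: [0, -55/3, -1, -15]
R3 ← R3 + (8/3)·R1: [0, 52/3, -3, 24]
R4 ← R4 + (5/3)·R1: [0, 19/3, -6, 4]
R5 ← R5 + (11/3)·R1: [0, 37/3, 23, 14]
R3 ← R3 + (52/55)·R2: [0, 0, -217/55, 108/11]
R4 ← R4 + (19/55)·R2: [0, 0, -349/55, -13/11]
R5 ← R5 + (37/55)·R2: [0, 0, 1228/55, 43/11]
R4 ← R4 − (349/217)·R3: [0, 0, 0, -3683/217]
R5 ← R5 + (1228/217)·R3: [0, 0, 0, 12905/217]
R5 ← R5 + (445/127)·R4: [0, 0, 0, 0]
4 pivots among 4 columns.
Every column is a pivot column, so the columns are linearly independent.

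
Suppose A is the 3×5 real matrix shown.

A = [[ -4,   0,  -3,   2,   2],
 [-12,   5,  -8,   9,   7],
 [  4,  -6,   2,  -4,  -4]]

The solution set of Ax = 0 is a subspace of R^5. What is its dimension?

2

Row reduce to echelon form.
R2 ← R2 − (3)·R1: [0, 5, 1, 3, 1]
R3 ← R3 + R1: [0, -6, -1, -2, -2]
R3 ← R3 + (6/5)·R2: [0, 0, 1/5, 8/5, -4/5]
3 nonzero rows, so rank(A) = 3.
A has 5 columns; by rank–nullity, nullity = 5 − 3 = 2.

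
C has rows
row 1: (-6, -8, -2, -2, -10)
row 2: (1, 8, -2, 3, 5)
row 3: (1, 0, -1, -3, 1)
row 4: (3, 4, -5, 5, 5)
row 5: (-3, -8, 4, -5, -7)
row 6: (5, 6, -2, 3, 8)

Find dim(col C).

4

Row reduce to echelon form.
R2 ← R2 + (1/6)·R1: [0, 20/3, -7/3, 8/3, 10/3]
R3 ← R3 + (1/6)·R1: [0, -4/3, -4/3, -10/3, -2/3]
R4 ← R4 + (1/2)·R1: [0, 0, -6, 4, 0]
R5 ← R5 − (1/2)·R1: [0, -4, 5, -4, -2]
R6 ← R6 + (5/6)·R1: [0, -2/3, -11/3, 4/3, -1/3]
R3 ← R3 + (1/5)·R2: [0, 0, -9/5, -14/5, 0]
R5 ← R5 + (3/5)·R2: [0, 0, 18/5, -12/5, 0]
R6 ← R6 + (1/10)·R2: [0, 0, -39/10, 8/5, 0]
R4 ← R4 − (10/3)·R3: [0, 0, 0, 40/3, 0]
R5 ← R5 + (2)·R3: [0, 0, 0, -8, 0]
R6 ← R6 − (13/6)·R3: [0, 0, 0, 23/3, 0]
R5 ← R5 + (3/5)·R4: [0, 0, 0, 0, 0]
R6 ← R6 − (23/40)·R4: [0, 0, 0, 0, 0]
Echelon form has 4 nonzero rows, so rank(C) = 4.
The column space has dimension equal to the rank: 4.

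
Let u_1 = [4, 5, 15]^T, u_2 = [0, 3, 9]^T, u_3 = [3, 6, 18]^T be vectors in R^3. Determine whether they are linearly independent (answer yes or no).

Form the matrix with these vectors as rows and row reduce.
R3 ← R3 − (3/4)·R1: [0, 9/4, 27/4]
R3 ← R3 − (3/4)·R2: [0, 0, 0]
2 nonzero rows, so the 3 vectors span a space of dimension 2.
Since 2 < 3, the vectors are linearly dependent.

no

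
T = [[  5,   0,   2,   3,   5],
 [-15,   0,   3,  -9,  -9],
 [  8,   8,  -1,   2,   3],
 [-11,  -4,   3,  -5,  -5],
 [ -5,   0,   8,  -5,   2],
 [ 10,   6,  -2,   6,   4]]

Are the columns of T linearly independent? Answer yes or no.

no

Row reduce T to echelon form.
R2 ← R2 + (3)·R1: [0, 0, 9, 0, 6]
R3 ← R3 − (8/5)·R1: [0, 8, -21/5, -14/5, -5]
R4 ← R4 + (11/5)·R1: [0, -4, 37/5, 8/5, 6]
R5 ← R5 + R1: [0, 0, 10, -2, 7]
R6 ← R6 − (2)·R1: [0, 6, -6, 0, -6]
Swap R2 ↔ R3
R4 ← R4 + (1/2)·R2: [0, 0, 53/10, 1/5, 7/2]
R6 ← R6 − (3/4)·R2: [0, 0, -57/20, 21/10, -9/4]
R4 ← R4 − (53/90)·R3: [0, 0, 0, 1/5, -1/30]
R5 ← R5 − (10/9)·R3: [0, 0, 0, -2, 1/3]
R6 ← R6 + (19/60)·R3: [0, 0, 0, 21/10, -7/20]
R5 ← R5 + (10)·R4: [0, 0, 0, 0, 0]
R6 ← R6 − (21/2)·R4: [0, 0, 0, 0, 0]
4 pivots among 5 columns.
Only 4 < 5 pivot columns, so the columns are linearly dependent.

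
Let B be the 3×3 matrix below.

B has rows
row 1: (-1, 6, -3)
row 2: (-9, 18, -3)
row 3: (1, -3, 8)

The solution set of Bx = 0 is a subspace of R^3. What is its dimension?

0

Row reduce to echelon form.
R2 ← R2 − (9)·R1: [0, -36, 24]
R3 ← R3 + R1: [0, 3, 5]
R3 ← R3 + (1/12)·R2: [0, 0, 7]
3 nonzero rows, so rank(B) = 3.
B has 3 columns; by rank–nullity, nullity = 3 − 3 = 0.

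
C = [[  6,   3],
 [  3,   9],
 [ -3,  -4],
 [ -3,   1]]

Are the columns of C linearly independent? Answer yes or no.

yes

Row reduce C to echelon form.
R2 ← R2 − (1/2)·R1: [0, 15/2]
R3 ← R3 + (1/2)·R1: [0, -5/2]
R4 ← R4 + (1/2)·R1: [0, 5/2]
R3 ← R3 + (1/3)·R2: [0, 0]
R4 ← R4 − (1/3)·R2: [0, 0]
2 pivots among 2 columns.
Every column is a pivot column, so the columns are linearly independent.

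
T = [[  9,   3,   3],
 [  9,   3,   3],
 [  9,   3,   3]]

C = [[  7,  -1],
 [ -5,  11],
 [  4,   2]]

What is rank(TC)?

First compute TC:
[[ 60,  30],
 [ 60,  30],
 [ 60,  30]]
Now row reduce the product.
R2 ← R2 − R1: [0, 0]
R3 ← R3 − R1: [0, 0]
1 nonzero row, so rank(TC) = 1.

1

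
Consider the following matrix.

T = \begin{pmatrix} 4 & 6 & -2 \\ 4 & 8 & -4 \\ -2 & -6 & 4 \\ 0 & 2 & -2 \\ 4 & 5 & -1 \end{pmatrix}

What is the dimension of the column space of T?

Row reduce to echelon form.
R2 ← R2 − R1: [0, 2, -2]
R3 ← R3 + (1/2)·R1: [0, -3, 3]
R5 ← R5 − R1: [0, -1, 1]
R3 ← R3 + (3/2)·R2: [0, 0, 0]
R4 ← R4 − R2: [0, 0, 0]
R5 ← R5 + (1/2)·R2: [0, 0, 0]
Echelon form has 2 nonzero rows, so rank(T) = 2.
The column space has dimension equal to the rank: 2.

2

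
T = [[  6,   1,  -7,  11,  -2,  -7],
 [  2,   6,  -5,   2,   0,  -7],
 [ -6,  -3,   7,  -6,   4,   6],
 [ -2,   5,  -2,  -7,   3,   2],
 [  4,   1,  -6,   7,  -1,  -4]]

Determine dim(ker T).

1

Row reduce to echelon form.
R2 ← R2 − (1/3)·R1: [0, 17/3, -8/3, -5/3, 2/3, -14/3]
R3 ← R3 + R1: [0, -2, 0, 5, 2, -1]
R4 ← R4 + (1/3)·R1: [0, 16/3, -13/3, -10/3, 7/3, -1/3]
R5 ← R5 − (2/3)·R1: [0, 1/3, -4/3, -1/3, 1/3, 2/3]
R3 ← R3 + (6/17)·R2: [0, 0, -16/17, 75/17, 38/17, -45/17]
R4 ← R4 − (16/17)·R2: [0, 0, -31/17, -30/17, 29/17, 69/17]
R5 ← R5 − (1/17)·R2: [0, 0, -20/17, -4/17, 5/17, 16/17]
R4 ← R4 − (31/16)·R3: [0, 0, 0, -165/16, -21/8, 147/16]
R5 ← R5 − (5/4)·R3: [0, 0, 0, -23/4, -5/2, 17/4]
R5 ← R5 − (92/165)·R4: [0, 0, 0, 0, -57/55, -48/55]
5 nonzero rows, so rank(T) = 5.
T has 6 columns; by rank–nullity, nullity = 6 − 5 = 1.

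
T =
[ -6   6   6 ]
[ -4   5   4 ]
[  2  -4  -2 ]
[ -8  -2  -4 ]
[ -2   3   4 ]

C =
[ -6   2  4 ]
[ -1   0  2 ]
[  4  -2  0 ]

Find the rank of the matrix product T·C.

First compute TC:
[[ 54, -24, -12],
 [ 35, -16,  -6],
 [-16,   8,   0],
 [ 34,  -8, -36],
 [ 25, -12,  -2]]
Now row reduce the product.
R2 ← R2 − (35/54)·R1: [0, -4/9, 16/9]
R3 ← R3 + (8/27)·R1: [0, 8/9, -32/9]
R4 ← R4 − (17/27)·R1: [0, 64/9, -256/9]
R5 ← R5 − (25/54)·R1: [0, -8/9, 32/9]
R3 ← R3 + (2)·R2: [0, 0, 0]
R4 ← R4 + (16)·R2: [0, 0, 0]
R5 ← R5 − (2)·R2: [0, 0, 0]
2 nonzero rows, so rank(TC) = 2.

2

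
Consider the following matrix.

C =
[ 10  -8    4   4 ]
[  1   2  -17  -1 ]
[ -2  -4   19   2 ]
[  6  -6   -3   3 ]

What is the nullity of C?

1

Row reduce to echelon form.
R2 ← R2 − (1/10)·R1: [0, 14/5, -87/5, -7/5]
R3 ← R3 + (1/5)·R1: [0, -28/5, 99/5, 14/5]
R4 ← R4 − (3/5)·R1: [0, -6/5, -27/5, 3/5]
R3 ← R3 + (2)·R2: [0, 0, -15, 0]
R4 ← R4 + (3/7)·R2: [0, 0, -90/7, 0]
R4 ← R4 − (6/7)·R3: [0, 0, 0, 0]
3 nonzero rows, so rank(C) = 3.
C has 4 columns; by rank–nullity, nullity = 4 − 3 = 1.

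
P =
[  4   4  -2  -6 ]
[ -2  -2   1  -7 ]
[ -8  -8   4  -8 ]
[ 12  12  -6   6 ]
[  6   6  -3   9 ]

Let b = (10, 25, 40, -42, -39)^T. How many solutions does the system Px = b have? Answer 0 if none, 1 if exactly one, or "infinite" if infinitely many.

infinite

Row reduce the augmented matrix [P | b].
R2 ← R2 + (1/2)·R1: [0, 0, 0, -10, 30]
R3 ← R3 + (2)·R1: [0, 0, 0, -20, 60]
R4 ← R4 − (3)·R1: [0, 0, 0, 24, -72]
R5 ← R5 − (3/2)·R1: [0, 0, 0, 18, -54]
R3 ← R3 − (2)·R2: [0, 0, 0, 0, 0]
R4 ← R4 + (12/5)·R2: [0, 0, 0, 0, 0]
R5 ← R5 + (9/5)·R2: [0, 0, 0, 0, 0]
The echelon form has 2 nonzero rows, and every pivot lies in the first 4 columns, so rank(P) = rank([P|b]) = 2.
The system is consistent.
rank = 2 < 4 unknowns, so there are infinitely many solutions.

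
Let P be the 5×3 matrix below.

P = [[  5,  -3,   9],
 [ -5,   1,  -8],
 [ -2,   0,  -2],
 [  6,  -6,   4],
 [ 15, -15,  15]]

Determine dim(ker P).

0

Row reduce to echelon form.
R2 ← R2 + R1: [0, -2, 1]
R3 ← R3 + (2/5)·R1: [0, -6/5, 8/5]
R4 ← R4 − (6/5)·R1: [0, -12/5, -34/5]
R5 ← R5 − (3)·R1: [0, -6, -12]
R3 ← R3 − (3/5)·R2: [0, 0, 1]
R4 ← R4 − (6/5)·R2: [0, 0, -8]
R5 ← R5 − (3)·R2: [0, 0, -15]
R4 ← R4 + (8)·R3: [0, 0, 0]
R5 ← R5 + (15)·R3: [0, 0, 0]
3 nonzero rows, so rank(P) = 3.
P has 3 columns; by rank–nullity, nullity = 3 − 3 = 0.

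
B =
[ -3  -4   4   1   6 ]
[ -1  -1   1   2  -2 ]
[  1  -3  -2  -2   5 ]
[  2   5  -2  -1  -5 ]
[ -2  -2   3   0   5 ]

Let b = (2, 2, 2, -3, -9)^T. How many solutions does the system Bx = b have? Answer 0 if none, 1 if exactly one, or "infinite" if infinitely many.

Row reduce the augmented matrix [B | b].
R2 ← R2 − (1/3)·R1: [0, 1/3, -1/3, 5/3, -4, 4/3]
R3 ← R3 + (1/3)·R1: [0, -13/3, -2/3, -5/3, 7, 8/3]
R4 ← R4 + (2/3)·R1: [0, 7/3, 2/3, -1/3, -1, -5/3]
R5 ← R5 − (2/3)·R1: [0, 2/3, 1/3, -2/3, 1, -31/3]
R3 ← R3 + (13)·R2: [0, 0, -5, 20, -45, 20]
R4 ← R4 − (7)·R2: [0, 0, 3, -12, 27, -11]
R5 ← R5 − (2)·R2: [0, 0, 1, -4, 9, -13]
R4 ← R4 + (3/5)·R3: [0, 0, 0, 0, 0, 1]
R5 ← R5 + (1/5)·R3: [0, 0, 0, 0, 0, -9]
R5 ← R5 + (9)·R4: [0, 0, 0, 0, 0, 0]
The echelon form has 4 nonzero rows; the last pivot sits in the augmented column, so rank(B) = 3 but rank([B|b]) = 4.
Since the ranks differ, the system is inconsistent.
It has no solutions.

0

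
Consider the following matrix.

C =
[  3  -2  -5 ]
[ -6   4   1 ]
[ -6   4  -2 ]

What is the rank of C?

2

Row reduce to echelon form.
R2 ← R2 + (2)·R1: [0, 0, -9]
R3 ← R3 + (2)·R1: [0, 0, -12]
R3 ← R3 − (4/3)·R2: [0, 0, 0]
Echelon form has 2 nonzero rows, so rank(C) = 2.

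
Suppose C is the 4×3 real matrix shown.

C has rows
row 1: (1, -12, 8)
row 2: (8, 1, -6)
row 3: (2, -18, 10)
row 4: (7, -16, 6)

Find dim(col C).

Row reduce to echelon form.
R2 ← R2 − (8)·R1: [0, 97, -70]
R3 ← R3 − (2)·R1: [0, 6, -6]
R4 ← R4 − (7)·R1: [0, 68, -50]
R3 ← R3 − (6/97)·R2: [0, 0, -162/97]
R4 ← R4 − (68/97)·R2: [0, 0, -90/97]
R4 ← R4 − (5/9)·R3: [0, 0, 0]
Echelon form has 3 nonzero rows, so rank(C) = 3.
The column space has dimension equal to the rank: 3.

3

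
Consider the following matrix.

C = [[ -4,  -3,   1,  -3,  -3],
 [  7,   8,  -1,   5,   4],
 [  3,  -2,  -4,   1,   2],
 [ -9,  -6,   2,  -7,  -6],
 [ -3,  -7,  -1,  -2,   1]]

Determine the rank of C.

Row reduce to echelon form.
R2 ← R2 + (7/4)·R1: [0, 11/4, 3/4, -1/4, -5/4]
R3 ← R3 + (3/4)·R1: [0, -17/4, -13/4, -5/4, -1/4]
R4 ← R4 − (9/4)·R1: [0, 3/4, -1/4, -1/4, 3/4]
R5 ← R5 − (3/4)·R1: [0, -19/4, -7/4, 1/4, 13/4]
R3 ← R3 + (17/11)·R2: [0, 0, -23/11, -18/11, -24/11]
R4 ← R4 − (3/11)·R2: [0, 0, -5/11, -2/11, 12/11]
R5 ← R5 + (19/11)·R2: [0, 0, -5/11, -2/11, 12/11]
R4 ← R4 − (5/23)·R3: [0, 0, 0, 4/23, 36/23]
R5 ← R5 − (5/23)·R3: [0, 0, 0, 4/23, 36/23]
R5 ← R5 − R4: [0, 0, 0, 0, 0]
Echelon form has 4 nonzero rows, so rank(C) = 4.

4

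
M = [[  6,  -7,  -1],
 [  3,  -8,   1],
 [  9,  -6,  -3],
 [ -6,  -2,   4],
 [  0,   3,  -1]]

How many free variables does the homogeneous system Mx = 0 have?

Row reduce to echelon form.
R2 ← R2 − (1/2)·R1: [0, -9/2, 3/2]
R3 ← R3 − (3/2)·R1: [0, 9/2, -3/2]
R4 ← R4 + R1: [0, -9, 3]
R3 ← R3 + R2: [0, 0, 0]
R4 ← R4 − (2)·R2: [0, 0, 0]
R5 ← R5 + (2/3)·R2: [0, 0, 0]
2 nonzero rows, so rank(M) = 2.
M has 3 columns; by rank–nullity, nullity = 3 − 2 = 1.

1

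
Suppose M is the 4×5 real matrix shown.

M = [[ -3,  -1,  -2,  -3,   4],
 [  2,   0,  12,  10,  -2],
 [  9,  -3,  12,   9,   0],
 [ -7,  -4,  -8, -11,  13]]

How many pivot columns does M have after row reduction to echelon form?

3

Row reduce to echelon form.
R2 ← R2 + (2/3)·R1: [0, -2/3, 32/3, 8, 2/3]
R3 ← R3 + (3)·R1: [0, -6, 6, 0, 12]
R4 ← R4 − (7/3)·R1: [0, -5/3, -10/3, -4, 11/3]
R3 ← R3 − (9)·R2: [0, 0, -90, -72, 6]
R4 ← R4 − (5/2)·R2: [0, 0, -30, -24, 2]
R4 ← R4 − (1/3)·R3: [0, 0, 0, 0, 0]
Echelon form has 3 nonzero rows, so rank(M) = 3.
Each nonzero row contributes one pivot column: 3 pivot columns.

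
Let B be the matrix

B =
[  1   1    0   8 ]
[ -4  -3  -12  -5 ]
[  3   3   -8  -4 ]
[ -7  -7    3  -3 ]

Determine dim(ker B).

0

Row reduce to echelon form.
R2 ← R2 + (4)·R1: [0, 1, -12, 27]
R3 ← R3 − (3)·R1: [0, 0, -8, -28]
R4 ← R4 + (7)·R1: [0, 0, 3, 53]
R4 ← R4 + (3/8)·R3: [0, 0, 0, 85/2]
4 nonzero rows, so rank(B) = 4.
B has 4 columns; by rank–nullity, nullity = 4 − 4 = 0.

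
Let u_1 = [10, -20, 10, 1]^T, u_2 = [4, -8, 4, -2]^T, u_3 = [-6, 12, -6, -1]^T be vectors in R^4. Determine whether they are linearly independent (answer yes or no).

Form the matrix with these vectors as rows and row reduce.
R2 ← R2 − (2/5)·R1: [0, 0, 0, -12/5]
R3 ← R3 + (3/5)·R1: [0, 0, 0, -2/5]
R3 ← R3 − (1/6)·R2: [0, 0, 0, 0]
2 nonzero rows, so the 3 vectors span a space of dimension 2.
Since 2 < 3, the vectors are linearly dependent.

no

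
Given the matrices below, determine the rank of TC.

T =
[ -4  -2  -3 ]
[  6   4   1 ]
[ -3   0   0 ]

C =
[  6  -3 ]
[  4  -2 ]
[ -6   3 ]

1

First compute TC:
[[-14,   7],
 [ 46, -23],
 [-18,   9]]
Now row reduce the product.
R2 ← R2 + (23/7)·R1: [0, 0]
R3 ← R3 − (9/7)·R1: [0, 0]
1 nonzero row, so rank(TC) = 1.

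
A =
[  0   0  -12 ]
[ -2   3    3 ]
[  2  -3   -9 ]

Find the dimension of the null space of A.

Row reduce to echelon form.
Swap R1 ↔ R2
R3 ← R3 + R1: [0, 0, -6]
R3 ← R3 − (1/2)·R2: [0, 0, 0]
2 nonzero rows, so rank(A) = 2.
A has 3 columns; by rank–nullity, nullity = 3 − 2 = 1.

1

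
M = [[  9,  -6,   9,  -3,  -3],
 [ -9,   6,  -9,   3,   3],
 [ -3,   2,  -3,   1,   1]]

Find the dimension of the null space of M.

4

Row reduce to echelon form.
R2 ← R2 + R1: [0, 0, 0, 0, 0]
R3 ← R3 + (1/3)·R1: [0, 0, 0, 0, 0]
1 nonzero row, so rank(M) = 1.
M has 5 columns; by rank–nullity, nullity = 5 − 1 = 4.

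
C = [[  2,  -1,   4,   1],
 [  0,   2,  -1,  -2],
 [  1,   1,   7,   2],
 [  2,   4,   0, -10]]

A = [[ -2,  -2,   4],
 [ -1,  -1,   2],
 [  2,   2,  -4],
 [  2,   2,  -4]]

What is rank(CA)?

First compute CA:
[[  7,   7, -14],
 [ -8,  -8,  16],
 [ 15,  15, -30],
 [-28, -28,  56]]
Now row reduce the product.
R2 ← R2 + (8/7)·R1: [0, 0, 0]
R3 ← R3 − (15/7)·R1: [0, 0, 0]
R4 ← R4 + (4)·R1: [0, 0, 0]
1 nonzero row, so rank(CA) = 1.

1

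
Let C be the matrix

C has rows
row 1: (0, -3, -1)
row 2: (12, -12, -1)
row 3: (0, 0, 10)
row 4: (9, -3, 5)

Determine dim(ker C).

Row reduce to echelon form.
Swap R1 ↔ R2
R4 ← R4 − (3/4)·R1: [0, 6, 23/4]
R4 ← R4 + (2)·R2: [0, 0, 15/4]
R4 ← R4 − (3/8)·R3: [0, 0, 0]
3 nonzero rows, so rank(C) = 3.
C has 3 columns; by rank–nullity, nullity = 3 − 3 = 0.

0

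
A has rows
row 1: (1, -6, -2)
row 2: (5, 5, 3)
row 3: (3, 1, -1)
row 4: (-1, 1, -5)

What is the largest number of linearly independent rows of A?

3

Row reduce to echelon form.
R2 ← R2 − (5)·R1: [0, 35, 13]
R3 ← R3 − (3)·R1: [0, 19, 5]
R4 ← R4 + R1: [0, -5, -7]
R3 ← R3 − (19/35)·R2: [0, 0, -72/35]
R4 ← R4 + (1/7)·R2: [0, 0, -36/7]
R4 ← R4 − (5/2)·R3: [0, 0, 0]
Echelon form has 3 nonzero rows, so rank(A) = 3.
The rank gives the maximum number of linearly independent rows: 3.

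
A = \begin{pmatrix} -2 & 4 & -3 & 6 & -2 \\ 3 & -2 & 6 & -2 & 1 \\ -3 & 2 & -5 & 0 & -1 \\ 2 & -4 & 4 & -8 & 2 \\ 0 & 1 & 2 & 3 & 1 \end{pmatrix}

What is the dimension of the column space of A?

Row reduce to echelon form.
R2 ← R2 + (3/2)·R1: [0, 4, 3/2, 7, -2]
R3 ← R3 − (3/2)·R1: [0, -4, -1/2, -9, 2]
R4 ← R4 + R1: [0, 0, 1, -2, 0]
R3 ← R3 + R2: [0, 0, 1, -2, 0]
R5 ← R5 − (1/4)·R2: [0, 0, 13/8, 5/4, 3/2]
R4 ← R4 − R3: [0, 0, 0, 0, 0]
R5 ← R5 − (13/8)·R3: [0, 0, 0, 9/2, 3/2]
Swap R4 ↔ R5
Echelon form has 4 nonzero rows, so rank(A) = 4.
The column space has dimension equal to the rank: 4.

4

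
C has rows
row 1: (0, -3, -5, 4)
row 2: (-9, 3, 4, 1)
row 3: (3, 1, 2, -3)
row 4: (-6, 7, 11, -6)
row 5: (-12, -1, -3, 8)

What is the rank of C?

2

Row reduce to echelon form.
Swap R1 ↔ R2
R3 ← R3 + (1/3)·R1: [0, 2, 10/3, -8/3]
R4 ← R4 − (2/3)·R1: [0, 5, 25/3, -20/3]
R5 ← R5 − (4/3)·R1: [0, -5, -25/3, 20/3]
R3 ← R3 + (2/3)·R2: [0, 0, 0, 0]
R4 ← R4 + (5/3)·R2: [0, 0, 0, 0]
R5 ← R5 − (5/3)·R2: [0, 0, 0, 0]
Echelon form has 2 nonzero rows, so rank(C) = 2.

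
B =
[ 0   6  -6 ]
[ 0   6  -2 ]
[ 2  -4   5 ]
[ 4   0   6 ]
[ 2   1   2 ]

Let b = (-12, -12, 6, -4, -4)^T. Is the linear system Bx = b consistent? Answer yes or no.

yes

Row reduce the augmented matrix [B | b].
Swap R1 ↔ R3
R4 ← R4 − (2)·R1: [0, 8, -4, -16]
R5 ← R5 − R1: [0, 5, -3, -10]
R3 ← R3 − R2: [0, 0, -4, 0]
R4 ← R4 − (4/3)·R2: [0, 0, -4/3, 0]
R5 ← R5 − (5/6)·R2: [0, 0, -4/3, 0]
R4 ← R4 − (1/3)·R3: [0, 0, 0, 0]
R5 ← R5 − (1/3)·R3: [0, 0, 0, 0]
The echelon form has 3 nonzero rows, and every pivot lies in the first 3 columns, so rank(B) = rank([B|b]) = 3.
The system is consistent.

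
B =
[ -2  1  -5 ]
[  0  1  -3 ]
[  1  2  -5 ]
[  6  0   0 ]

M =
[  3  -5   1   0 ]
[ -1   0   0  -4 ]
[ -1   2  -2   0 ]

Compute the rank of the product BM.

3

First compute BM:
[[ -2,   0,   8,  -4],
 [  2,  -6,   6,  -4],
 [  6, -15,  11,  -8],
 [ 18, -30,   6,   0]]
Now row reduce the product.
R2 ← R2 + R1: [0, -6, 14, -8]
R3 ← R3 + (3)·R1: [0, -15, 35, -20]
R4 ← R4 + (9)·R1: [0, -30, 78, -36]
R3 ← R3 − (5/2)·R2: [0, 0, 0, 0]
R4 ← R4 − (5)·R2: [0, 0, 8, 4]
Swap R3 ↔ R4
3 nonzero rows, so rank(BM) = 3.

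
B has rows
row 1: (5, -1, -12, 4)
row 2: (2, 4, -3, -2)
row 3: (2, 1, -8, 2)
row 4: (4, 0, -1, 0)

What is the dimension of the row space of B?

4

Row reduce to echelon form.
R2 ← R2 − (2/5)·R1: [0, 22/5, 9/5, -18/5]
R3 ← R3 − (2/5)·R1: [0, 7/5, -16/5, 2/5]
R4 ← R4 − (4/5)·R1: [0, 4/5, 43/5, -16/5]
R3 ← R3 − (7/22)·R2: [0, 0, -83/22, 17/11]
R4 ← R4 − (2/11)·R2: [0, 0, 91/11, -28/11]
R4 ← R4 + (182/83)·R3: [0, 0, 0, 70/83]
Echelon form has 4 nonzero rows, so rank(B) = 4.
The row space has dimension equal to the rank: 4.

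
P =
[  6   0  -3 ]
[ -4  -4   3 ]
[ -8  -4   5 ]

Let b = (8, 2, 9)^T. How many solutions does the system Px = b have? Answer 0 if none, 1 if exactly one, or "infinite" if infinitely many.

Row reduce the augmented matrix [P | b].
R2 ← R2 + (2/3)·R1: [0, -4, 1, 22/3]
R3 ← R3 + (4/3)·R1: [0, -4, 1, 59/3]
R3 ← R3 − R2: [0, 0, 0, 37/3]
The echelon form has 3 nonzero rows; the last pivot sits in the augmented column, so rank(P) = 2 but rank([P|b]) = 3.
Since the ranks differ, the system is inconsistent.
It has no solutions.

0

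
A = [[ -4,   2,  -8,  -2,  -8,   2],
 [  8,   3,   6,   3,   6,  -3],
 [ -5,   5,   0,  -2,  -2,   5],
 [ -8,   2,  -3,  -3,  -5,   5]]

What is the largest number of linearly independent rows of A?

Row reduce to echelon form.
R2 ← R2 + (2)·R1: [0, 7, -10, -1, -10, 1]
R3 ← R3 − (5/4)·R1: [0, 5/2, 10, 1/2, 8, 5/2]
R4 ← R4 − (2)·R1: [0, -2, 13, 1, 11, 1]
R3 ← R3 − (5/14)·R2: [0, 0, 95/7, 6/7, 81/7, 15/7]
R4 ← R4 + (2/7)·R2: [0, 0, 71/7, 5/7, 57/7, 9/7]
R4 ← R4 − (71/95)·R3: [0, 0, 0, 7/95, -48/95, -6/19]
Echelon form has 4 nonzero rows, so rank(A) = 4.
The rank gives the maximum number of linearly independent rows: 4.

4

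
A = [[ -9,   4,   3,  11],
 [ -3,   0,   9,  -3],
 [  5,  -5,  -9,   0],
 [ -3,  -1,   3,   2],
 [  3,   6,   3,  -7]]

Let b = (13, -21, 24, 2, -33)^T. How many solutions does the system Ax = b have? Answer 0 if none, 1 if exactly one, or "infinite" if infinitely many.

Row reduce the augmented matrix [A | b].
R2 ← R2 − (1/3)·R1: [0, -4/3, 8, -20/3, -76/3]
R3 ← R3 + (5/9)·R1: [0, -25/9, -22/3, 55/9, 281/9]
R4 ← R4 − (1/3)·R1: [0, -7/3, 2, -5/3, -7/3]
R5 ← R5 + (1/3)·R1: [0, 22/3, 4, -10/3, -86/3]
R3 ← R3 − (25/12)·R2: [0, 0, -24, 20, 84]
R4 ← R4 − (7/4)·R2: [0, 0, -12, 10, 42]
R5 ← R5 + (11/2)·R2: [0, 0, 48, -40, -168]
R4 ← R4 − (1/2)·R3: [0, 0, 0, 0, 0]
R5 ← R5 + (2)·R3: [0, 0, 0, 0, 0]
The echelon form has 3 nonzero rows, and every pivot lies in the first 4 columns, so rank(A) = rank([A|b]) = 3.
The system is consistent.
rank = 3 < 4 unknowns, so there are infinitely many solutions.

infinite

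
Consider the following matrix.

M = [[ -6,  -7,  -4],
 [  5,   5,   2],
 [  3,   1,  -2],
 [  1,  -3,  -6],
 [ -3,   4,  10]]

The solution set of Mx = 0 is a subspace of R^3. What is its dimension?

Row reduce to echelon form.
R2 ← R2 + (5/6)·R1: [0, -5/6, -4/3]
R3 ← R3 + (1/2)·R1: [0, -5/2, -4]
R4 ← R4 + (1/6)·R1: [0, -25/6, -20/3]
R5 ← R5 − (1/2)·R1: [0, 15/2, 12]
R3 ← R3 − (3)·R2: [0, 0, 0]
R4 ← R4 − (5)·R2: [0, 0, 0]
R5 ← R5 + (9)·R2: [0, 0, 0]
2 nonzero rows, so rank(M) = 2.
M has 3 columns; by rank–nullity, nullity = 3 − 2 = 1.

1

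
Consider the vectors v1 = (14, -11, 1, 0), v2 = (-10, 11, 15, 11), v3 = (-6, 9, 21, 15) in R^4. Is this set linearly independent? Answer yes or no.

no

Form the matrix with these vectors as rows and row reduce.
R2 ← R2 + (5/7)·R1: [0, 22/7, 110/7, 11]
R3 ← R3 + (3/7)·R1: [0, 30/7, 150/7, 15]
R3 ← R3 − (15/11)·R2: [0, 0, 0, 0]
2 nonzero rows, so the 3 vectors span a space of dimension 2.
Since 2 < 3, the vectors are linearly dependent.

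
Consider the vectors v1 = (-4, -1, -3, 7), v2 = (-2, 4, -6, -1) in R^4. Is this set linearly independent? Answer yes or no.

yes

Form the matrix with these vectors as rows and row reduce.
R2 ← R2 − (1/2)·R1: [0, 9/2, -9/2, -9/2]
2 nonzero rows, so the 2 vectors span a space of dimension 2.
Since 2 = 2, the vectors are linearly independent.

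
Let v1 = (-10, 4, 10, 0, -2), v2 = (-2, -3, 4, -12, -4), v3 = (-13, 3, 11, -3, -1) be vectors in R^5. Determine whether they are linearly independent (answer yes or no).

Form the matrix with these vectors as rows and row reduce.
R2 ← R2 − (1/5)·R1: [0, -19/5, 2, -12, -18/5]
R3 ← R3 − (13/10)·R1: [0, -11/5, -2, -3, 8/5]
R3 ← R3 − (11/19)·R2: [0, 0, -60/19, 75/19, 70/19]
3 nonzero rows, so the 3 vectors span a space of dimension 3.
Since 3 = 3, the vectors are linearly independent.

yes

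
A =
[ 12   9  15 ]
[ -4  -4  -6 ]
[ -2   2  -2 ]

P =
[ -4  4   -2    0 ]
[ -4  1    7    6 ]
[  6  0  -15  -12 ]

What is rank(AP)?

2

First compute AP:
[[  6,  57, -186, -126],
 [ -4, -20,  70,  48],
 [-12,  -6,  48,  36]]
Now row reduce the product.
R2 ← R2 + (2/3)·R1: [0, 18, -54, -36]
R3 ← R3 + (2)·R1: [0, 108, -324, -216]
R3 ← R3 − (6)·R2: [0, 0, 0, 0]
2 nonzero rows, so rank(AP) = 2.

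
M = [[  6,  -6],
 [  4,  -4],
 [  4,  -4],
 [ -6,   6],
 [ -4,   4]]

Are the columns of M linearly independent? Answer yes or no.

Row reduce M to echelon form.
R2 ← R2 − (2/3)·R1: [0, 0]
R3 ← R3 − (2/3)·R1: [0, 0]
R4 ← R4 + R1: [0, 0]
R5 ← R5 + (2/3)·R1: [0, 0]
1 pivot among 2 columns.
Only 1 < 2 pivot columns, so the columns are linearly dependent.

no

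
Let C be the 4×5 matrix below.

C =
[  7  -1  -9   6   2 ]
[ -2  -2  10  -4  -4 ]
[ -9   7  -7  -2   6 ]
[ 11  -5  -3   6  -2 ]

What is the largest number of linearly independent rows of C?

2

Row reduce to echelon form.
R2 ← R2 + (2/7)·R1: [0, -16/7, 52/7, -16/7, -24/7]
R3 ← R3 + (9/7)·R1: [0, 40/7, -130/7, 40/7, 60/7]
R4 ← R4 − (11/7)·R1: [0, -24/7, 78/7, -24/7, -36/7]
R3 ← R3 + (5/2)·R2: [0, 0, 0, 0, 0]
R4 ← R4 − (3/2)·R2: [0, 0, 0, 0, 0]
Echelon form has 2 nonzero rows, so rank(C) = 2.
The rank gives the maximum number of linearly independent rows: 2.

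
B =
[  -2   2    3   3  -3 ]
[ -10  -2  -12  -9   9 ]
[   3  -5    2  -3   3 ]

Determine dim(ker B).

Row reduce to echelon form.
R2 ← R2 − (5)·R1: [0, -12, -27, -24, 24]
R3 ← R3 + (3/2)·R1: [0, -2, 13/2, 3/2, -3/2]
R3 ← R3 − (1/6)·R2: [0, 0, 11, 11/2, -11/2]
3 nonzero rows, so rank(B) = 3.
B has 5 columns; by rank–nullity, nullity = 5 − 3 = 2.

2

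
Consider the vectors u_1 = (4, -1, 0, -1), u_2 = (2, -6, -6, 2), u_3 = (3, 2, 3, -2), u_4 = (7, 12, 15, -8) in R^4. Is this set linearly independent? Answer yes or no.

no

Form the matrix with these vectors as rows and row reduce.
R2 ← R2 − (1/2)·R1: [0, -11/2, -6, 5/2]
R3 ← R3 − (3/4)·R1: [0, 11/4, 3, -5/4]
R4 ← R4 − (7/4)·R1: [0, 55/4, 15, -25/4]
R3 ← R3 + (1/2)·R2: [0, 0, 0, 0]
R4 ← R4 + (5/2)·R2: [0, 0, 0, 0]
2 nonzero rows, so the 4 vectors span a space of dimension 2.
Since 2 < 4, the vectors are linearly dependent.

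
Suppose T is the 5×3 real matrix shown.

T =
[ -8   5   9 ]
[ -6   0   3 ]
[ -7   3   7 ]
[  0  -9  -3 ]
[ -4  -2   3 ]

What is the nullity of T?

Row reduce to echelon form.
R2 ← R2 − (3/4)·R1: [0, -15/4, -15/4]
R3 ← R3 − (7/8)·R1: [0, -11/8, -7/8]
R5 ← R5 − (1/2)·R1: [0, -9/2, -3/2]
R3 ← R3 − (11/30)·R2: [0, 0, 1/2]
R4 ← R4 − (12/5)·R2: [0, 0, 6]
R5 ← R5 − (6/5)·R2: [0, 0, 3]
R4 ← R4 − (12)·R3: [0, 0, 0]
R5 ← R5 − (6)·R3: [0, 0, 0]
3 nonzero rows, so rank(T) = 3.
T has 3 columns; by rank–nullity, nullity = 3 − 3 = 0.

0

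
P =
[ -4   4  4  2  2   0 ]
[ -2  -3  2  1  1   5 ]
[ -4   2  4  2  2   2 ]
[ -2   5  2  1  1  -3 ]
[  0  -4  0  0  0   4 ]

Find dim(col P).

Row reduce to echelon form.
R2 ← R2 − (1/2)·R1: [0, -5, 0, 0, 0, 5]
R3 ← R3 − R1: [0, -2, 0, 0, 0, 2]
R4 ← R4 − (1/2)·R1: [0, 3, 0, 0, 0, -3]
R3 ← R3 − (2/5)·R2: [0, 0, 0, 0, 0, 0]
R4 ← R4 + (3/5)·R2: [0, 0, 0, 0, 0, 0]
R5 ← R5 − (4/5)·R2: [0, 0, 0, 0, 0, 0]
Echelon form has 2 nonzero rows, so rank(P) = 2.
The column space has dimension equal to the rank: 2.

2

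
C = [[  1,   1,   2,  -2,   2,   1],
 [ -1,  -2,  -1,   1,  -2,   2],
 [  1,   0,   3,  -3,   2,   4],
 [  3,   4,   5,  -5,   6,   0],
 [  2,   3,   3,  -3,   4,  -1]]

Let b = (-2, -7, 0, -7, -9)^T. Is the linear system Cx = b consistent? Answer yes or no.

no

Row reduce the augmented matrix [C | b].
R2 ← R2 + R1: [0, -1, 1, -1, 0, 3, -9]
R3 ← R3 − R1: [0, -1, 1, -1, 0, 3, 2]
R4 ← R4 − (3)·R1: [0, 1, -1, 1, 0, -3, -1]
R5 ← R5 − (2)·R1: [0, 1, -1, 1, 0, -3, -5]
R3 ← R3 − R2: [0, 0, 0, 0, 0, 0, 11]
R4 ← R4 + R2: [0, 0, 0, 0, 0, 0, -10]
R5 ← R5 + R2: [0, 0, 0, 0, 0, 0, -14]
R4 ← R4 + (10/11)·R3: [0, 0, 0, 0, 0, 0, 0]
R5 ← R5 + (14/11)·R3: [0, 0, 0, 0, 0, 0, 0]
The echelon form has 3 nonzero rows; the last pivot sits in the augmented column, so rank(C) = 2 but rank([C|b]) = 3.
Since the ranks differ, the system is inconsistent.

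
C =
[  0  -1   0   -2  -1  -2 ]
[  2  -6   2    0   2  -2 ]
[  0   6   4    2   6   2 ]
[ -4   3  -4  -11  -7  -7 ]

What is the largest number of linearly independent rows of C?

Row reduce to echelon form.
Swap R1 ↔ R2
R4 ← R4 + (2)·R1: [0, -9, 0, -11, -3, -11]
R3 ← R3 + (6)·R2: [0, 0, 4, -10, 0, -10]
R4 ← R4 − (9)·R2: [0, 0, 0, 7, 6, 7]
Echelon form has 4 nonzero rows, so rank(C) = 4.
The rank gives the maximum number of linearly independent rows: 4.

4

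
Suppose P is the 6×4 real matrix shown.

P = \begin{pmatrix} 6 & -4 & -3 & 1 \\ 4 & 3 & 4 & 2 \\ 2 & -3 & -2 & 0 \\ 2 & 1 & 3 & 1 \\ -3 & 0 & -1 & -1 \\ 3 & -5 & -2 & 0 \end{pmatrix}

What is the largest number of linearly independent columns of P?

3

Row reduce to echelon form.
R2 ← R2 − (2/3)·R1: [0, 17/3, 6, 4/3]
R3 ← R3 − (1/3)·R1: [0, -5/3, -1, -1/3]
R4 ← R4 − (1/3)·R1: [0, 7/3, 4, 2/3]
R5 ← R5 + (1/2)·R1: [0, -2, -5/2, -1/2]
R6 ← R6 − (1/2)·R1: [0, -3, -1/2, -1/2]
R3 ← R3 + (5/17)·R2: [0, 0, 13/17, 1/17]
R4 ← R4 − (7/17)·R2: [0, 0, 26/17, 2/17]
R5 ← R5 + (6/17)·R2: [0, 0, -13/34, -1/34]
R6 ← R6 + (9/17)·R2: [0, 0, 91/34, 7/34]
R4 ← R4 − (2)·R3: [0, 0, 0, 0]
R5 ← R5 + (1/2)·R3: [0, 0, 0, 0]
R6 ← R6 − (7/2)·R3: [0, 0, 0, 0]
Echelon form has 3 nonzero rows, so rank(P) = 3.
The rank gives the maximum number of linearly independent columns: 3.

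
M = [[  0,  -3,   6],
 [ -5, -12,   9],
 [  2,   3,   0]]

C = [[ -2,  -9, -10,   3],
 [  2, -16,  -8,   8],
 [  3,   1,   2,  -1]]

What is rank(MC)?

First compute MC:
[[ 12,  54,  36, -30],
 [ 13, 246, 164, -120],
 [  2, -66, -44,  30]]
Now row reduce the product.
R2 ← R2 − (13/12)·R1: [0, 375/2, 125, -175/2]
R3 ← R3 − (1/6)·R1: [0, -75, -50, 35]
R3 ← R3 + (2/5)·R2: [0, 0, 0, 0]
2 nonzero rows, so rank(MC) = 2.

2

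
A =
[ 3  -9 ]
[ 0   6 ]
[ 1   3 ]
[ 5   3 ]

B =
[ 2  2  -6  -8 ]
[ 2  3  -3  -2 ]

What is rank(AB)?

2

First compute AB:
[[-12, -21,   9,  -6],
 [ 12,  18, -18, -12],
 [  8,  11, -15, -14],
 [ 16,  19, -39, -46]]
Now row reduce the product.
R2 ← R2 + R1: [0, -3, -9, -18]
R3 ← R3 + (2/3)·R1: [0, -3, -9, -18]
R4 ← R4 + (4/3)·R1: [0, -9, -27, -54]
R3 ← R3 − R2: [0, 0, 0, 0]
R4 ← R4 − (3)·R2: [0, 0, 0, 0]
2 nonzero rows, so rank(AB) = 2.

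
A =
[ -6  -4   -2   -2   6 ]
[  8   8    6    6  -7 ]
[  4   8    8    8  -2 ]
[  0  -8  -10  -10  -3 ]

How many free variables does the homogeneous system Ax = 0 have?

Row reduce to echelon form.
R2 ← R2 + (4/3)·R1: [0, 8/3, 10/3, 10/3, 1]
R3 ← R3 + (2/3)·R1: [0, 16/3, 20/3, 20/3, 2]
R3 ← R3 − (2)·R2: [0, 0, 0, 0, 0]
R4 ← R4 + (3)·R2: [0, 0, 0, 0, 0]
2 nonzero rows, so rank(A) = 2.
A has 5 columns; by rank–nullity, nullity = 5 − 2 = 3.

3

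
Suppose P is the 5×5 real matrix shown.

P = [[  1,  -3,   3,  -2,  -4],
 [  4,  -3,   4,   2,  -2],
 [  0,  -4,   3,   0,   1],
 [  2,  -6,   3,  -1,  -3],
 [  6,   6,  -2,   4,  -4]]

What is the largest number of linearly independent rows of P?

Row reduce to echelon form.
R2 ← R2 − (4)·R1: [0, 9, -8, 10, 14]
R4 ← R4 − (2)·R1: [0, 0, -3, 3, 5]
R5 ← R5 − (6)·R1: [0, 24, -20, 16, 20]
R3 ← R3 + (4/9)·R2: [0, 0, -5/9, 40/9, 65/9]
R5 ← R5 − (8/3)·R2: [0, 0, 4/3, -32/3, -52/3]
R4 ← R4 − (27/5)·R3: [0, 0, 0, -21, -34]
R5 ← R5 + (12/5)·R3: [0, 0, 0, 0, 0]
Echelon form has 4 nonzero rows, so rank(P) = 4.
The rank gives the maximum number of linearly independent rows: 4.

4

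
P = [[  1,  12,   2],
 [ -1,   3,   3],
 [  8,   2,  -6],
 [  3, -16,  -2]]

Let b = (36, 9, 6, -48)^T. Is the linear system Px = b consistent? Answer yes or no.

Row reduce the augmented matrix [P | b].
R2 ← R2 + R1: [0, 15, 5, 45]
R3 ← R3 − (8)·R1: [0, -94, -22, -282]
R4 ← R4 − (3)·R1: [0, -52, -8, -156]
R3 ← R3 + (94/15)·R2: [0, 0, 28/3, 0]
R4 ← R4 + (52/15)·R2: [0, 0, 28/3, 0]
R4 ← R4 − R3: [0, 0, 0, 0]
The echelon form has 3 nonzero rows, and every pivot lies in the first 3 columns, so rank(P) = rank([P|b]) = 3.
The system is consistent.

yes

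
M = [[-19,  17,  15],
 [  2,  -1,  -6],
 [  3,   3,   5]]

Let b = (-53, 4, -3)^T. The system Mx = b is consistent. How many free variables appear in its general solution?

Row reduce the augmented matrix [M | b].
R2 ← R2 + (2/19)·R1: [0, 15/19, -84/19, -30/19]
R3 ← R3 + (3/19)·R1: [0, 108/19, 140/19, -216/19]
R3 ← R3 − (36/5)·R2: [0, 0, 196/5, 0]
The echelon form has 3 nonzero rows, and every pivot lies in the first 3 columns, so rank(M) = rank([M|b]) = 3.
The system is consistent.
Free variables = (unknowns) − (rank) = 3 − 3 = 0.

0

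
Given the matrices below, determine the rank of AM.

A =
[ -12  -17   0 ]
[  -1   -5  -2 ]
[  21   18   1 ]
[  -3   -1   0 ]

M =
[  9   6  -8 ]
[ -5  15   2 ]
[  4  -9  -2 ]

First compute AM:
[[-23, -327,  62],
 [  8, -63,   2],
 [103, 387, -134],
 [-22, -33,  22]]
Now row reduce the product.
R2 ← R2 + (8/23)·R1: [0, -4065/23, 542/23]
R3 ← R3 + (103/23)·R1: [0, -24780/23, 3304/23]
R4 ← R4 − (22/23)·R1: [0, 6435/23, -858/23]
R3 ← R3 − (1652/271)·R2: [0, 0, 0]
R4 ← R4 + (429/271)·R2: [0, 0, 0]
2 nonzero rows, so rank(AM) = 2.

2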